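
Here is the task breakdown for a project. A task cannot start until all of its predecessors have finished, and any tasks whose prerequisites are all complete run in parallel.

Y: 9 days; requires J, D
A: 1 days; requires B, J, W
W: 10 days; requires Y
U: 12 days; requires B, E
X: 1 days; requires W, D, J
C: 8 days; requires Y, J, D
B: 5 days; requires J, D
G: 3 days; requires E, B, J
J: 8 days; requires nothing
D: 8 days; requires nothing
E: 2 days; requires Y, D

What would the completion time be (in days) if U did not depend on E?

28

With the dependency in place, D→Y→E→U = 8+9+2+12 = 31 sets the finish at 31 days.
Without E→U, U's earliest start moves from 19 to 13.
The longest chain is now D→Y→W→A = 8+9+10+1 = 28, so the job takes 28 days.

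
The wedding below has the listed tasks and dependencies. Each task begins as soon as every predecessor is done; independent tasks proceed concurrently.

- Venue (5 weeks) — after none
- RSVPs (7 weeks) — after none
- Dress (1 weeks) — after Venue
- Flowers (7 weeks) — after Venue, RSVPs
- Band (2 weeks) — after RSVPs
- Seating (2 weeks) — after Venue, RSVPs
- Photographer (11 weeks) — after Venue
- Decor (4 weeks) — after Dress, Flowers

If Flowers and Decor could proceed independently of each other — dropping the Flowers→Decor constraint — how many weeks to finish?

16

With the dependency in place, RSVPs→Flowers→Decor = 7+7+4 = 18 sets the finish at 18 weeks.
Without Flowers→Decor, Decor's earliest start moves from 14 to 6.
New critical path: Venue→Photographer = 5+11 = 16 ⇒ 16 weeks.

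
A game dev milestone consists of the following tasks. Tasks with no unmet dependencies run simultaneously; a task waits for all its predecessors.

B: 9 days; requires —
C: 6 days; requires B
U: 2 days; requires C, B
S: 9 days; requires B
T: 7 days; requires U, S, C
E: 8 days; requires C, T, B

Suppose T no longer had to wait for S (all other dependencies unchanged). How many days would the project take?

32

Before: longest chain B→S→T→E = 9+9+7+8 = 33, finish 33.
Without S→T, T's earliest start moves from 18 to 17.
New critical path: B→C→U→T→E = 9+6+2+7+8 = 32 ⇒ 32 days.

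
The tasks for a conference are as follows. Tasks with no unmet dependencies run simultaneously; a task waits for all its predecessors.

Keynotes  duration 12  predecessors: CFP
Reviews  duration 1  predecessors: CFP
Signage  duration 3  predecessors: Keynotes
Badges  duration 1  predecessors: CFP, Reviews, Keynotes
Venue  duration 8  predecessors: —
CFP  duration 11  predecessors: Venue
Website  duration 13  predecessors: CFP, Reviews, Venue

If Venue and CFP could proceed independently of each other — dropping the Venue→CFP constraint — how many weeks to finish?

Before: longest chain Venue→CFP→Keynotes→Signage = 8+11+12+3 = 34, finish 34.
Without Venue→CFP, CFP's earliest start moves from 8 to 0.
The longest chain is now CFP→Keynotes→Signage = 11+12+3 = 26, so the plan takes 26 weeks.

26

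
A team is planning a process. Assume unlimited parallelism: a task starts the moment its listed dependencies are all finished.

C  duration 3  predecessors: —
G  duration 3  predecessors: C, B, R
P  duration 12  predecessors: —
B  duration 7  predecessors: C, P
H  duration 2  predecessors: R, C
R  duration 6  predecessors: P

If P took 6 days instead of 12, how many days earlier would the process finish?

As given, the longest chain is P→B→G = 12+7+3 = 22, so the finish is 22 days.
P is on the critical path; changing it to 6 makes that path 16 days.
No other chain overtakes it, so the finish is 16 days.
Change in finish: 16 − 22 = -6 days.

6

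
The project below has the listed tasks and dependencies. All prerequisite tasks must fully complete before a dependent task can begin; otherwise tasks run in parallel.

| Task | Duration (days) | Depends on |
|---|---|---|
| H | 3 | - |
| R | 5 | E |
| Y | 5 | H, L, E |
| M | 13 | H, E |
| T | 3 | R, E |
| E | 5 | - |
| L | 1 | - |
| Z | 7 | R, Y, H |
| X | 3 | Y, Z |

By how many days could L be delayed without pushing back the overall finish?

The longest chain is E→Y→Z→X = 5+5+7+3 = 20; overall finish 20 days.
L finishes as early as 1 and must finish by 5.
Float = 20 − 16 = 4.

4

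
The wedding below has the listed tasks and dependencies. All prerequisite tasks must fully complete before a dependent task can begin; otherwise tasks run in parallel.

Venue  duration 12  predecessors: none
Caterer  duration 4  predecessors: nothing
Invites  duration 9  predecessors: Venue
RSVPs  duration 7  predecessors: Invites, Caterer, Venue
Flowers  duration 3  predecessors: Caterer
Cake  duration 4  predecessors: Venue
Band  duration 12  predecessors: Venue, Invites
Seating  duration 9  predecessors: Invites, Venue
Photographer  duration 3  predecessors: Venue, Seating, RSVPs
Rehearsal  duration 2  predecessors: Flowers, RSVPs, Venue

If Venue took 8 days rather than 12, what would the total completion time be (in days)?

Baseline: Venue→Invites→Band = 12+9+12 = 33 → 33 days.
Venue lies on that path, so at 8 days the path becomes 29 days.
That remains the longest chain; total 29 days.

29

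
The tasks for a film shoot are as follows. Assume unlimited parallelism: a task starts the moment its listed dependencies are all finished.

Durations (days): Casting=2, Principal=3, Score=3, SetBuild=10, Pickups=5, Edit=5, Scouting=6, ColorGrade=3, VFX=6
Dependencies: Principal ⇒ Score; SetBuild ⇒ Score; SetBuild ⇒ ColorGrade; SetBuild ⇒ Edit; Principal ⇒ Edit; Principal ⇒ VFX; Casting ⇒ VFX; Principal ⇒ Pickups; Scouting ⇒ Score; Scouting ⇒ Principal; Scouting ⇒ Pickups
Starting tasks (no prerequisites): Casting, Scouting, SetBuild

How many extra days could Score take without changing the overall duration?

2

Scouting→Principal→VFX = 6+3+6 = 15 sets the makespan at 15 days.
Score finishes as early as 13 and must finish by 15.
Float = 15 − 13 = 2.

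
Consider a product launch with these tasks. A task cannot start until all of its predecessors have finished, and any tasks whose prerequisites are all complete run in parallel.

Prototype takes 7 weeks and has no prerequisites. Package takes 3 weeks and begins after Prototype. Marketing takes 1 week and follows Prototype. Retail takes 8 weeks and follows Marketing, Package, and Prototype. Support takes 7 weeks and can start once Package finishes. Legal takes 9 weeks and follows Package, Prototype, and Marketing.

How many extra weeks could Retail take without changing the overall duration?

1

The longest chain is Prototype→Package→Legal = 7+3+9 = 19; overall finish 19 weeks.
Longest path through Retail: 18 weeks (earliest finish 18, latest finish 19).
Float = 19 − 18 = 1.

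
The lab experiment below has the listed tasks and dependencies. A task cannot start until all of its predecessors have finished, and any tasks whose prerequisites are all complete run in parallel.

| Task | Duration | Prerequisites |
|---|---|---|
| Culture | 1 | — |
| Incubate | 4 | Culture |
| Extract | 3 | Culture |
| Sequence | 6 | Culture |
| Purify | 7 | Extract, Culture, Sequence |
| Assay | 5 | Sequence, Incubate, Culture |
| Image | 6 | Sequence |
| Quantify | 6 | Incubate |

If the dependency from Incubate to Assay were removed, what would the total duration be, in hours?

Before: longest chain Culture→Sequence→Purify = 1+6+7 = 14, finish 14.
Dropping Incubate→Assay doesn't change Assay's earliest start (7); another predecessor still binds.
After: Culture→Sequence→Purify = 1+6+7 = 14 → 14 hours.

14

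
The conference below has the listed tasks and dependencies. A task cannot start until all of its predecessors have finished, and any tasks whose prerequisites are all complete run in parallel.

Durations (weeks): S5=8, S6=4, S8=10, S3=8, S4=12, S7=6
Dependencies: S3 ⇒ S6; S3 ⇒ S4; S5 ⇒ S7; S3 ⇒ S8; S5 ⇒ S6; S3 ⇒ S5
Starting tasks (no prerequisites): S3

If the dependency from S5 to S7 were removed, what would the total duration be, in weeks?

Before: longest chain S3→S5→S7 = 8+8+6 = 22, finish 22.
Without S5→S7, S7's earliest start moves from 16 to 0.
After: S3→S4 = 8+12 = 20 → 20 weeks.

20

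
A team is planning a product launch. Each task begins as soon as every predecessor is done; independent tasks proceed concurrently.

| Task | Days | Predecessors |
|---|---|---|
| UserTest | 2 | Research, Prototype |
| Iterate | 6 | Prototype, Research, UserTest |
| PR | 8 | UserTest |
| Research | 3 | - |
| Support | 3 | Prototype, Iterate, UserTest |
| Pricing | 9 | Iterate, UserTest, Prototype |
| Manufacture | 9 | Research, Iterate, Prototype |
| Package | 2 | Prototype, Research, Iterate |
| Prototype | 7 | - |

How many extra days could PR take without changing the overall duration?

Critical path: Prototype→UserTest→Iterate→Manufacture = 7+2+6+9 = 24, so the finish is 24 days.
PR finishes as early as 17 and must finish by 24.
So PR can slip 24 − 17 = 7 days.

7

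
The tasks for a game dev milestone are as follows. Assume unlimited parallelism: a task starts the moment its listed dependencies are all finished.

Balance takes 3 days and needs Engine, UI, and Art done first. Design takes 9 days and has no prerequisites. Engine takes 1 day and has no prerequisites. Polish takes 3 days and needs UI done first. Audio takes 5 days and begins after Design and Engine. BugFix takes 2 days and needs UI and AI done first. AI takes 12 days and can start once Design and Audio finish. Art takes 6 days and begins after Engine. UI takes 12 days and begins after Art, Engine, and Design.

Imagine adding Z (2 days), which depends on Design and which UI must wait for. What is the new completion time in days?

Originally the schedule takes 28 days.
With Z inserted, UI now waits for max(Art, Engine, Design, Z).
New critical path: Design→Audio→AI→BugFix = 9+5+12+2 = 28 ⇒ 28 days.

28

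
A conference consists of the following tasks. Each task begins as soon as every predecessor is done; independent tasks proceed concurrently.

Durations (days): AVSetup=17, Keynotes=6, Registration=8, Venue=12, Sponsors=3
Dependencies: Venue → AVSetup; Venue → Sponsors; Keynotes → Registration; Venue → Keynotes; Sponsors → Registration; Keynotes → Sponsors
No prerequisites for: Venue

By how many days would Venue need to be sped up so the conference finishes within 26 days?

Current finish: 29 days; target: 26.
Venue is on every critical path, so each day cut from Venue cuts the finish by one (this holds down to a finish of 18).
Need 29 − 26 = 3 days off Venue → Venue becomes 9 days, finish becomes 26.

3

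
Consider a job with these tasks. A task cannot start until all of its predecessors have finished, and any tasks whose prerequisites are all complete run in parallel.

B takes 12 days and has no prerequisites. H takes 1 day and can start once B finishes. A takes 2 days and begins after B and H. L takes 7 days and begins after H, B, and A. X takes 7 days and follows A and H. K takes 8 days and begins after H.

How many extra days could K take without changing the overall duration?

B→H→A→L = 12+1+2+7 = 22 sets the makespan at 22 days.
The longest chain containing K totals 21 days.
Slack of K = 14 − 13 = 1 day.

1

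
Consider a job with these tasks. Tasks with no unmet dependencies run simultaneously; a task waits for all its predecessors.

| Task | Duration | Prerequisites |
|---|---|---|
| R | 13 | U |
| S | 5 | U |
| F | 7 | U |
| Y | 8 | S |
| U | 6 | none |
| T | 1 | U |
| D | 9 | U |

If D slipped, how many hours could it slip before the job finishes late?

The longest chain is U→R = 6+13 = 19; overall finish 19 hours.
The longest chain containing D totals 15 hours.
Slack of D = 10 − 6 = 4 hours.

4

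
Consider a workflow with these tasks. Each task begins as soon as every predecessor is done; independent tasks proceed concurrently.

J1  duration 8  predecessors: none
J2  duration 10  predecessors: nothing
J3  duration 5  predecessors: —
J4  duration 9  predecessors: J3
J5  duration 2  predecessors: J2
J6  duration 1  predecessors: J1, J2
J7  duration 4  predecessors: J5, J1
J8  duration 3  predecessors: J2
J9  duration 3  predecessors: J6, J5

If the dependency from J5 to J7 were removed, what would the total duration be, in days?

15

With the dependency in place, J2→J5→J7 = 10+2+4 = 16 sets the finish at 16 days.
Without J5→J7, J7's earliest start moves from 12 to 8.
After: J2→J5→J9 = 10+2+3 = 15 → 15 days.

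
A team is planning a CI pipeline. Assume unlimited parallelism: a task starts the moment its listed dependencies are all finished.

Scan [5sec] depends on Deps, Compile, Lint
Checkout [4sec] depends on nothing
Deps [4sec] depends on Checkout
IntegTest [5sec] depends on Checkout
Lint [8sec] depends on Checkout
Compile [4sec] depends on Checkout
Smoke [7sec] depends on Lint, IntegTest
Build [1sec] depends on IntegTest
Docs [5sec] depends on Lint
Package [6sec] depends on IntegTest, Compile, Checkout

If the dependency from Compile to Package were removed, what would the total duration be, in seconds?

With the dependency in place, Checkout→Lint→Smoke = 4+8+7 = 19 sets the finish at 19 seconds.
Dropping Compile→Package doesn't change Package's earliest start (9); another predecessor still binds.
The longest chain is now Checkout→Lint→Smoke = 4+8+7 = 19, so the project takes 19 seconds.

19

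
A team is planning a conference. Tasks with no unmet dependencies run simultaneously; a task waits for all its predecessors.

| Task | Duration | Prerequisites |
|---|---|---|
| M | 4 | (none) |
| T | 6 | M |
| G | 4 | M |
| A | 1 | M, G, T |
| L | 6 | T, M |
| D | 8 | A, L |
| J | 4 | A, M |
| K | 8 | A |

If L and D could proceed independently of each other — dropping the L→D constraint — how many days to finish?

19

Before: longest chain M→T→L→D = 4+6+6+8 = 24, finish 24.
Without L→D, D's earliest start moves from 16 to 11.
After: M→T→A→D = 4+6+1+8 = 19 → 19 days.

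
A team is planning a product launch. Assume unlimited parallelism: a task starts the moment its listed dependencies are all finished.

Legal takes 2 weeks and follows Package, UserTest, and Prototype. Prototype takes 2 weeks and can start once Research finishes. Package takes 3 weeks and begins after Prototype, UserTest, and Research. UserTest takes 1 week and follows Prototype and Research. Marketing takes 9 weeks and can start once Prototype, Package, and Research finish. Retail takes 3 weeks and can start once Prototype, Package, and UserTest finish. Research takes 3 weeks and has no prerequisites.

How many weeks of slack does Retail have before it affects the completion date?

6

The longest chain is Research→Prototype→UserTest→Package→Marketing = 3+2+1+3+9 = 18; overall finish 18 weeks.
The longest chain containing Retail totals 12 weeks.
Slack of Retail = 15 − 9 = 6 weeks.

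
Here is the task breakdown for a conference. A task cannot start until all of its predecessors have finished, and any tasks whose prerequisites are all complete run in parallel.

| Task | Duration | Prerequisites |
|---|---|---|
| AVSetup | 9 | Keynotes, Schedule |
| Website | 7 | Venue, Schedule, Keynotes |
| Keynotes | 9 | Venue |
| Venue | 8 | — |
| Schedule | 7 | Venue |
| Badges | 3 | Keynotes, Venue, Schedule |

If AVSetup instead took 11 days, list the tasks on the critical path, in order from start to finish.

Venue, Keynotes, AVSetup

The binding path is Venue→Keynotes→AVSetup = 8+9+9 = 26; finish at 26 days.
AVSetup lies on that path, so at 11 days the path becomes 28 days.
The critical path is still Venue→Keynotes→AVSetup; finish is now 28 days.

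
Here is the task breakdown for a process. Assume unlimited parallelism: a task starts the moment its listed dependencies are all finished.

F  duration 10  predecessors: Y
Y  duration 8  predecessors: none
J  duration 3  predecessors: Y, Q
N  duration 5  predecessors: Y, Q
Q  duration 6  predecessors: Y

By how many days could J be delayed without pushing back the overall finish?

Critical path: Y→Q→N = 8+6+5 = 19, so the finish is 19 days.
J finishes as early as 17 and must finish by 19.
Slack of J = 16 − 14 = 2 days.

2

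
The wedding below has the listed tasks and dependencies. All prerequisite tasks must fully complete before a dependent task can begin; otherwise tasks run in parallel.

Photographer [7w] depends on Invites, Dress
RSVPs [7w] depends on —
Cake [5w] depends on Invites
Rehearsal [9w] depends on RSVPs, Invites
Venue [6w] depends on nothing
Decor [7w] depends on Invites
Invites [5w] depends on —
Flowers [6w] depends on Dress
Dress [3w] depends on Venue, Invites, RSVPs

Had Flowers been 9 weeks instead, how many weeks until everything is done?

Baseline: RSVPs→Dress→Photographer = 7+3+7 = 17 → 17 weeks.
The longest path through Flowers is only 16 weeks, so Flowers has float 1.
New critical path: RSVPs→Dress→Flowers = 7+3+9 = 19 ⇒ 19 weeks.

19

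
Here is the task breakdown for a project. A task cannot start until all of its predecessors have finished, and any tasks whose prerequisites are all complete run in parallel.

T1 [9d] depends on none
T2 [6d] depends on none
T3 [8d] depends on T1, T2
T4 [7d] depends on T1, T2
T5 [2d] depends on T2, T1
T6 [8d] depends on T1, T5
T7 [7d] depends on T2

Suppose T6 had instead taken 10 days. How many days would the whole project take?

Baseline: T1→T5→T6 = 9+2+8 = 19 → 19 days.
Since T6 is critical, the +2 change carries straight to that chain (now 21 days).
The critical path is still T1→T5→T6; finish is now 21 days.

21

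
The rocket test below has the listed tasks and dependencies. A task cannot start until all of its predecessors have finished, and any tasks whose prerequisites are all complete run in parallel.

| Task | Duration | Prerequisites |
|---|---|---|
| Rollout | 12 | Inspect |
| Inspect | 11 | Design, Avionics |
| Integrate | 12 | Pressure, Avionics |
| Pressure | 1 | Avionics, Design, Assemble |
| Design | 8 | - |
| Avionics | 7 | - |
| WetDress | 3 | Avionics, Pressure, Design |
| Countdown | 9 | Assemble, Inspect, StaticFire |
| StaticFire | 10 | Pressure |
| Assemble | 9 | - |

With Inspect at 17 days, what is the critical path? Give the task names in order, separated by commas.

Design, Inspect, Rollout

The binding path is Design→Inspect→Rollout = 8+11+12 = 31; finish at 31 days.
Inspect is on the critical path; changing it to 17 makes that path 37 days.
That remains the longest chain; total 37 days.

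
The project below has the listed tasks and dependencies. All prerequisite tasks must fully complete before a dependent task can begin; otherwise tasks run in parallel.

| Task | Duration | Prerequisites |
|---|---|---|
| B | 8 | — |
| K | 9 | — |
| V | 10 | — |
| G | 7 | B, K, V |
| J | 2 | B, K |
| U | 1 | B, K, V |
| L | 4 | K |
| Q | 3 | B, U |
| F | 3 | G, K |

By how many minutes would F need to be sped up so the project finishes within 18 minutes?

2

Current finish: 20 minutes; target: 18.
F is on every critical path, so each minute cut from F cuts the finish by one (this holds down to a finish of 18).
Need 20 − 18 = 2 minutes off F → F becomes 1 minute, finish becomes 18.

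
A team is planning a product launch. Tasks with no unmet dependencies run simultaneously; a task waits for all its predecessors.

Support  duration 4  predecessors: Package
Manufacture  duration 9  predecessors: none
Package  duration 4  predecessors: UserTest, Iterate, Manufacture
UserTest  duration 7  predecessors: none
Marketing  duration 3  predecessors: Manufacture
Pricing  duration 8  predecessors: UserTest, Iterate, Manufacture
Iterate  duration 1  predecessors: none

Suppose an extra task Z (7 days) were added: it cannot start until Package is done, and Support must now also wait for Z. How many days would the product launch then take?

24

Originally the product launch takes 17 days.
With Z inserted, Support now waits for max(Package, Z).
New critical path: Manufacture→Package→Z→Support = 9+4+7+4 = 24 ⇒ 24 days.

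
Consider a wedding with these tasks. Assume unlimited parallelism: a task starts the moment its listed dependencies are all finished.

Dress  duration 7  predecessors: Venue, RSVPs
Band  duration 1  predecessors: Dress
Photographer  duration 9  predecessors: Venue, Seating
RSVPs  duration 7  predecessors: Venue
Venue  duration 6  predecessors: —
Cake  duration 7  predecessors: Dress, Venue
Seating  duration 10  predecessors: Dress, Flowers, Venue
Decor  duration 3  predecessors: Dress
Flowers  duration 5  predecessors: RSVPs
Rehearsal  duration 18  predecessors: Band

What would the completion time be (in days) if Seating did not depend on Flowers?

With the dependency in place, Venue→RSVPs→Dress→Band→Rehearsal = 6+7+7+1+18 = 39 sets the finish at 39 days.
Dropping Flowers→Seating doesn't change Seating's earliest start (20); another predecessor still binds.
The longest chain is now Venue→RSVPs→Dress→Band→Rehearsal = 6+7+7+1+18 = 39, so the plan takes 39 days.

39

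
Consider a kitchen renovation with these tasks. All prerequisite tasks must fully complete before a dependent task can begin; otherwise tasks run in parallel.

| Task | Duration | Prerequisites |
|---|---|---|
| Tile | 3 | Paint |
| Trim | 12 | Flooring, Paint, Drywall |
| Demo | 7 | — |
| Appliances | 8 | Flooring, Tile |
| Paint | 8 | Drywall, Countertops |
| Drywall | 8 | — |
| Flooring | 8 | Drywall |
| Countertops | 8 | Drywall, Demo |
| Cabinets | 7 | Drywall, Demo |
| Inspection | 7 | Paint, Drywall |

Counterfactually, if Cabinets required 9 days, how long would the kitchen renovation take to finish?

Actual critical path: Drywall→Countertops→Paint→Trim = 8+8+8+12 = 36 ⇒ 36 days.
The longest path through Cabinets is only 15 days, so Cabinets has float 21.
That remains the longest chain; total 36 days.

36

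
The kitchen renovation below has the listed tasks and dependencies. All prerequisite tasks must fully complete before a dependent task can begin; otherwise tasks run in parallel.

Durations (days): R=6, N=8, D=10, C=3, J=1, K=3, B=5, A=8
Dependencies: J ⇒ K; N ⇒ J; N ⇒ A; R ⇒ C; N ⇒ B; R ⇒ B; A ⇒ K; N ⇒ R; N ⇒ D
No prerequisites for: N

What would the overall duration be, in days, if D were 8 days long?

As given, the longest chain is N→R→B = 8+6+5 = 19, so the finish is 19 days.
D is off the critical path — its longest chain is 18 days, giving 1 of slack.
The critical path is still N→R→B; finish is now 19 days.

19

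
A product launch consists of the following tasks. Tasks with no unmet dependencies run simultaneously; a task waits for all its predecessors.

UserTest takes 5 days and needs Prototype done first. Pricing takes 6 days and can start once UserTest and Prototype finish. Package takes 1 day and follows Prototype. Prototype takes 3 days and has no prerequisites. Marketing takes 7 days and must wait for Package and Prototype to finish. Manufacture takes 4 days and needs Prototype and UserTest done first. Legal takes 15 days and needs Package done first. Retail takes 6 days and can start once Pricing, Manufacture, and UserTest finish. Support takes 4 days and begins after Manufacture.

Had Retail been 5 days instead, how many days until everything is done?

19

As given, the longest chain is Prototype→UserTest→Pricing→Retail = 3+5+6+6 = 20, so the finish is 20 days.
Retail is on the critical path; changing it to 5 makes that path 19 days.
No other chain overtakes it, so the finish is 19 days.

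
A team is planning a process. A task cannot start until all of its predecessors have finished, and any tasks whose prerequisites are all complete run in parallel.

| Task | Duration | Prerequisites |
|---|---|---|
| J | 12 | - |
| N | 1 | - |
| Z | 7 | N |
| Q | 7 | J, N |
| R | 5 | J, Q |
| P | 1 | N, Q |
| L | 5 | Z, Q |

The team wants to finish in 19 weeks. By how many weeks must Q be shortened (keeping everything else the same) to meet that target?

5

Current finish: 24 weeks; target: 19.
Q is on every critical path, so each week cut from Q cuts the finish by one (this holds down to a finish of 18).
Need 24 − 19 = 5 weeks off Q → Q becomes 2 weeks, finish becomes 19.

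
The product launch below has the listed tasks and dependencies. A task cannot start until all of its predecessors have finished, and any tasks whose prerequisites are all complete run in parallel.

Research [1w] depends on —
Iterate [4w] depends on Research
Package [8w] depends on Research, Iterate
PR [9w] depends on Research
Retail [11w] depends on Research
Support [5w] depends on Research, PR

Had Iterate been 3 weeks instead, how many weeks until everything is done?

The binding path is Research→PR→Support = 1+9+5 = 15; finish at 15 weeks.
The longest path through Iterate is only 13 weeks, so Iterate has float 2.
The critical path is still Research→PR→Support; finish is now 15 weeks.

15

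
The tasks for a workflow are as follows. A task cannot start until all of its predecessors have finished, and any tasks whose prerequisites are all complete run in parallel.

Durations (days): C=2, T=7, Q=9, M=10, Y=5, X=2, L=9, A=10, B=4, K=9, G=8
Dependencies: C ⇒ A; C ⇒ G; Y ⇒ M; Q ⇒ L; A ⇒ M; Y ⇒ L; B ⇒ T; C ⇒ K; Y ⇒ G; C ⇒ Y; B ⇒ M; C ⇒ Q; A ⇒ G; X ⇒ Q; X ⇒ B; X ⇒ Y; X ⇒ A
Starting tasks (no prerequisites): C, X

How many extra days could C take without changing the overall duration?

0

Critical path: C→A→M = 2+10+10 = 22, so the finish is 22 days.
C finishes as early as 2 and must finish by 2.
So C can slip 2 − 2 = 0 days.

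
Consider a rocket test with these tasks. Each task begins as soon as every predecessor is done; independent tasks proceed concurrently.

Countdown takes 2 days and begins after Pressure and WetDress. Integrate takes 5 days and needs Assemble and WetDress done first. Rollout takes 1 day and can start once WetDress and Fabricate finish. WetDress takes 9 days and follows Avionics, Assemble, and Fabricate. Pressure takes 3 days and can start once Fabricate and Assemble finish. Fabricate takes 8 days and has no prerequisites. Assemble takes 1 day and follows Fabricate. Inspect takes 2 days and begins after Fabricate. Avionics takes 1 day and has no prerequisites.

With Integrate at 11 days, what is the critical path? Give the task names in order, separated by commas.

Fabricate, Assemble, WetDress, Integrate

Critical path before the change: Fabricate→Assemble→WetDress→Integrate = 8+1+9+5 = 23 giving 23 days.
Integrate is on the critical path; changing it to 11 makes that path 29 days.
No other chain overtakes it, so the finish is 29 days.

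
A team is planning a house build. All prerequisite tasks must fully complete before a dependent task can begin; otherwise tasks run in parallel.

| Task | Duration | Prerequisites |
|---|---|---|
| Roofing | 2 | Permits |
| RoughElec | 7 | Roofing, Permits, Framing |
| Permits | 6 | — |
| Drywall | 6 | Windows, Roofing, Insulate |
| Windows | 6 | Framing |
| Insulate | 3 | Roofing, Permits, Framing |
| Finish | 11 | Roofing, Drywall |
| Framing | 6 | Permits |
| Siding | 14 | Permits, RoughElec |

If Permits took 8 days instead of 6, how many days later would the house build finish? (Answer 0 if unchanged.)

2

The binding path is Permits→Framing→Windows→Drywall→Finish = 6+6+6+6+11 = 35; finish at 35 days.
Since Permits is critical, the +2 change carries straight to that chain (now 37 days).
The critical path is still Permits→Framing→Windows→Drywall→Finish; finish is now 37 days.
Change in finish: 37 − 35 = +2 days.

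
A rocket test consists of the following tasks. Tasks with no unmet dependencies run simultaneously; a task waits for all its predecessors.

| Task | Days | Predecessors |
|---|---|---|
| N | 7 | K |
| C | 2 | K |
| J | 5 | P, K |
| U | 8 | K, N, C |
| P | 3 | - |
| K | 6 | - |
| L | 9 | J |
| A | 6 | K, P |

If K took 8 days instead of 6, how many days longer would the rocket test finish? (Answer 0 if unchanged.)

The binding path is K→N→U = 6+7+8 = 21; finish at 21 days.
K lies on that path, so at 8 days the path becomes 23 days.
The critical path is still K→N→U; finish is now 23 days.
Change in finish: 23 − 21 = +2 days.

2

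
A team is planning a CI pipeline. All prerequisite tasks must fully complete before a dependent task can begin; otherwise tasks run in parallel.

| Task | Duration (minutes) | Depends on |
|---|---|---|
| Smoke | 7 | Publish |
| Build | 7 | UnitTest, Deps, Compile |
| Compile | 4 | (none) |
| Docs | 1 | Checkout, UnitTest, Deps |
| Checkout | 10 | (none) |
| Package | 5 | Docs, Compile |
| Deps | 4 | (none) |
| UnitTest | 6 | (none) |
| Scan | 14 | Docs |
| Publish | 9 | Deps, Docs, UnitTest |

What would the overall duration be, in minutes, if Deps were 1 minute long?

The binding path is Checkout→Docs→Publish→Smoke = 10+1+9+7 = 27; finish at 27 minutes.
The longest path through Deps is only 21 minutes, so Deps has float 6.
No other chain overtakes it, so the finish is 27 minutes.

27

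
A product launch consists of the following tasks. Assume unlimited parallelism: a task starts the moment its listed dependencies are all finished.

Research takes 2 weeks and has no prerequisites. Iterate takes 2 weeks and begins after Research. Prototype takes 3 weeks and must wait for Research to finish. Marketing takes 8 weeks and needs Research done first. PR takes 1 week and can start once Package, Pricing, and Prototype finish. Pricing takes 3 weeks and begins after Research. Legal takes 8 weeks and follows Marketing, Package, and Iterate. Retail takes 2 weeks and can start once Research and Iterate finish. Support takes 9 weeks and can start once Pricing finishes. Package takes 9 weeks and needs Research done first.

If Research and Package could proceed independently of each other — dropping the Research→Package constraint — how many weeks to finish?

18

With the dependency in place, Research→Package→Legal = 2+9+8 = 19 sets the finish at 19 weeks.
Without Research→Package, Package's earliest start moves from 2 to 0.
After: Research→Marketing→Legal = 2+8+8 = 18 → 18 weeks.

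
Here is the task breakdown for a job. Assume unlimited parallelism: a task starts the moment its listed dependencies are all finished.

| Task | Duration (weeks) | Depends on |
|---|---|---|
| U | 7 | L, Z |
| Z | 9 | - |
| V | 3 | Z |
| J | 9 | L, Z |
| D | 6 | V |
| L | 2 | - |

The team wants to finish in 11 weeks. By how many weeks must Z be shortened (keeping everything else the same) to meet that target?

7

Current finish: 18 weeks; target: 11.
Z is on every critical path, so each week cut from Z cuts the finish by one (this holds down to a finish of 11).
Need 18 − 11 = 7 weeks off Z → Z becomes 2 weeks, finish becomes 11.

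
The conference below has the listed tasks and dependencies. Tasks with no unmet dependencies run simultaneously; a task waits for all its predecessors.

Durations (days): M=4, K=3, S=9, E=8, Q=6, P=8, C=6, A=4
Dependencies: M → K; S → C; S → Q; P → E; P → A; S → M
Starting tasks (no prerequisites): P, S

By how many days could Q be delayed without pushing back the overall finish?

1

P→E = 8+8 = 16 sets the makespan at 16 days.
Longest path through Q: 15 days (earliest finish 15, latest finish 16).
So Q can slip 16 − 15 = 1 day.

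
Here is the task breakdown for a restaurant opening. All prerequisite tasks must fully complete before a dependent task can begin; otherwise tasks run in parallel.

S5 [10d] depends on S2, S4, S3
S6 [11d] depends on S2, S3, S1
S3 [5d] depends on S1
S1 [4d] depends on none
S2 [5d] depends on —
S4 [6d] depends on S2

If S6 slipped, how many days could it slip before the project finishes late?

1

The longest chain is S2→S4→S5 = 5+6+10 = 21; overall finish 21 days.
The longest chain containing S6 totals 20 days.
So S6 can slip 21 − 20 = 1 day.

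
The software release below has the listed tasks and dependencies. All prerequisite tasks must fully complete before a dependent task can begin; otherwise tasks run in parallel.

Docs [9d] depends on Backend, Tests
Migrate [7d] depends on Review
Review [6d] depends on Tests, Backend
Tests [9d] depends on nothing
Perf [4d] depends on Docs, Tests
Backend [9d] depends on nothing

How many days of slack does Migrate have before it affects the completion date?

0

Critical path: Backend→Docs→Perf = 9+9+4 = 22, so the finish is 22 days.
The longest chain containing Migrate totals 22 days.
Float = 22 − 22 = 0.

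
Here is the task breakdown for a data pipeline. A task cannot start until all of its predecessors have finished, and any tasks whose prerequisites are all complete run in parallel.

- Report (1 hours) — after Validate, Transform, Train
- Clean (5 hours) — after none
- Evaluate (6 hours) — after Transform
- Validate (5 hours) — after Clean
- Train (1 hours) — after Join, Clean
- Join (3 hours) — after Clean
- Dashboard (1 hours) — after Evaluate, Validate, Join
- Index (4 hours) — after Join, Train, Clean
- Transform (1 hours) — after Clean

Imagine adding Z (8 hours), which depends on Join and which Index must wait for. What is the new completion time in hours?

20

Originally the schedule takes 13 hours.
With Z inserted, Index now waits for max(Join, Train, Clean, Z).
New critical path: Clean→Join→Z→Index = 5+3+8+4 = 20 ⇒ 20 hours.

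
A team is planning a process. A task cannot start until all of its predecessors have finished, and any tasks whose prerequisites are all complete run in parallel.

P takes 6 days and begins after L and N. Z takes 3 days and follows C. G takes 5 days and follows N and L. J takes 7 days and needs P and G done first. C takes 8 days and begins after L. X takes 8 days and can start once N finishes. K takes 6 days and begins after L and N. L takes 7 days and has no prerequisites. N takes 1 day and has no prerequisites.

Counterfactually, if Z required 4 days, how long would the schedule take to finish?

Critical path before the change: L→P→J = 7+6+7 = 20 giving 20 days.
Z has 2 days of float (longest path through it is 18).
That remains the longest chain; total 20 days.

20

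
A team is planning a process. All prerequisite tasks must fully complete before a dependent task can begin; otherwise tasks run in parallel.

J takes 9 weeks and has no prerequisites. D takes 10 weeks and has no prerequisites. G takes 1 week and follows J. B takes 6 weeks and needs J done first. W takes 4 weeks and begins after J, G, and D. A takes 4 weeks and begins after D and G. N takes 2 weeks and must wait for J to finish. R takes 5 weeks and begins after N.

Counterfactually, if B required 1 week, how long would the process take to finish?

16

The binding path is J→N→R = 9+2+5 = 16; finish at 16 weeks.
B is off the critical path — its longest chain is 15 weeks, giving 1 of slack.
That remains the longest chain; total 16 weeks.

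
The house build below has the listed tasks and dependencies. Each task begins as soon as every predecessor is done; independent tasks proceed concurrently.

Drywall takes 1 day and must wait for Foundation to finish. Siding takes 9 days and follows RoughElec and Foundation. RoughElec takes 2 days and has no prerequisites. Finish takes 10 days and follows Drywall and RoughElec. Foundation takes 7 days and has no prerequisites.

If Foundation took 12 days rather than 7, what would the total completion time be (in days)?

23

Baseline: Foundation→Drywall→Finish = 7+1+10 = 18 → 18 days.
Since Foundation is critical, the +5 change carries straight to that chain (now 23 days).
The critical path is still Foundation→Drywall→Finish; finish is now 23 days.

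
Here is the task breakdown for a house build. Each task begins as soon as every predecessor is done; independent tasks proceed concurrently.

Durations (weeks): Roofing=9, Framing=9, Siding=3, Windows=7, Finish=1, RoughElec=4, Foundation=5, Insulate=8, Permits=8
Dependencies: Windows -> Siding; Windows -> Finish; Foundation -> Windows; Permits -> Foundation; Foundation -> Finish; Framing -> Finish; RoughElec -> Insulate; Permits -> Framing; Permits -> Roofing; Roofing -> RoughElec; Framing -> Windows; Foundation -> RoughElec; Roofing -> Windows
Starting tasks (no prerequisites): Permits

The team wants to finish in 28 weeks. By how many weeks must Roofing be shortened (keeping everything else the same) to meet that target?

1

Current finish: 29 weeks; target: 28.
Roofing is on every critical path, so each week cut from Roofing cuts the finish by one (this holds down to a finish of 27).
Need 29 − 28 = 1 week off Roofing → Roofing becomes 8 weeks, finish becomes 28.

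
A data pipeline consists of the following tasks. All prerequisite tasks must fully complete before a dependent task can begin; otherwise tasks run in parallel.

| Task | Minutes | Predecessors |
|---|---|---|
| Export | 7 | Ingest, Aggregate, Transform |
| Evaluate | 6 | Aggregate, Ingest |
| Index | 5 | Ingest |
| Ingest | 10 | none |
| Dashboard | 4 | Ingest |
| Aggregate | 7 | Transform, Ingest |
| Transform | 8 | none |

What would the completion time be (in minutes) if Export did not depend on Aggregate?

With the dependency in place, Ingest→Aggregate→Export = 10+7+7 = 24 sets the finish at 24 minutes.
Without Aggregate→Export, Export's earliest start moves from 17 to 10.
After: Ingest→Aggregate→Evaluate = 10+7+6 = 23 → 23 minutes.

23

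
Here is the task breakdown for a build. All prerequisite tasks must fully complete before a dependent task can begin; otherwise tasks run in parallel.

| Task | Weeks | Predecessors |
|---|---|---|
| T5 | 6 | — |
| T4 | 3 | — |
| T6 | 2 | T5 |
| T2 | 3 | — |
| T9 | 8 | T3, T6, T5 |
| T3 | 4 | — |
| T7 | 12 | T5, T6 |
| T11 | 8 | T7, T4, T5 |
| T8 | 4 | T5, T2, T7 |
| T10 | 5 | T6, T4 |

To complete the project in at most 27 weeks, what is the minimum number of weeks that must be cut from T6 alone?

Current finish: 28 weeks; target: 27.
T6 is on every critical path, so each week cut from T6 cuts the finish by one (this holds down to a finish of 27).
Need 28 − 27 = 1 week off T6 → T6 becomes 1 week, finish becomes 27.

1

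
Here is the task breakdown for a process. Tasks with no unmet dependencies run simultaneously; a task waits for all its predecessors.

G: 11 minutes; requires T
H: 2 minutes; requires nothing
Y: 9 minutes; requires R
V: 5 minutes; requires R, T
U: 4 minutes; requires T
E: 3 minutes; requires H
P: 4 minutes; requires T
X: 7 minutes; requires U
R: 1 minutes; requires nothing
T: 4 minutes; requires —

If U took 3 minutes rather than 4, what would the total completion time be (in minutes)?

The binding path is T→U→X = 4+4+7 = 15; finish at 15 minutes.
Since U is critical, the -1 change carries straight to that chain (now 14 minutes).
The binding chain switches to T→G = 4+11 = 15; finish 15 minutes.

15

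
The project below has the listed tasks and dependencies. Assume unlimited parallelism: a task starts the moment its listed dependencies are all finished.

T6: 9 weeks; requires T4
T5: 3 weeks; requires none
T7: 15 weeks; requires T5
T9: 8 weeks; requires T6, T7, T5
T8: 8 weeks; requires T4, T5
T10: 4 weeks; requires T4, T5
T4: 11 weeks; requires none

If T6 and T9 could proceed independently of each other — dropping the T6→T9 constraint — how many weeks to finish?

With the dependency in place, T4→T6→T9 = 11+9+8 = 28 sets the finish at 28 weeks.
Without T6→T9, T9's earliest start moves from 20 to 18.
New critical path: T5→T7→T9 = 3+15+8 = 26 ⇒ 26 weeks.

26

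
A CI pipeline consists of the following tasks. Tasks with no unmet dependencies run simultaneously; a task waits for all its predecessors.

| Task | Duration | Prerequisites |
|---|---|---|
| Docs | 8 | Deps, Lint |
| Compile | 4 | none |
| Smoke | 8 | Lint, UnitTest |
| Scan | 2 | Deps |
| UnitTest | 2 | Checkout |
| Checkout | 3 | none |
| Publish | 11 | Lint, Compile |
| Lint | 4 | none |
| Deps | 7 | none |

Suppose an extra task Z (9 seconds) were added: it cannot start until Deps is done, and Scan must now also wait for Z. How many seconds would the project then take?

Originally the project takes 15 seconds.
With Z inserted, Scan now waits for max(Deps, Z).
New critical path: Deps→Z→Scan = 7+9+2 = 18 ⇒ 18 seconds.

18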